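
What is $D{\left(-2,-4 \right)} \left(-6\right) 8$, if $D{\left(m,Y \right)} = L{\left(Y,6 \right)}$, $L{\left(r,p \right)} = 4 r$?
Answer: $768$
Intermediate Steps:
$D{\left(m,Y \right)} = 4 Y$
$D{\left(-2,-4 \right)} \left(-6\right) 8 = 4 \left(-4\right) \left(-6\right) 8 = \left(-16\right) \left(-6\right) 8 = 96 \cdot 8 = 768$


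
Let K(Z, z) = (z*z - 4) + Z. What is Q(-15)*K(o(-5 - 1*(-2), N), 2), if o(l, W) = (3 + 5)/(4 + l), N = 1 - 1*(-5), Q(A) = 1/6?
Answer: 4/3 ≈ 1.3333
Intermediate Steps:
Q(A) = ⅙
N = 6 (N = 1 + 5 = 6)
o(l, W) = 8/(4 + l)
K(Z, z) = -4 + Z + z² (K(Z, z) = (z² - 4) + Z = (-4 + z²) + Z = -4 + Z + z²)
Q(-15)*K(o(-5 - 1*(-2), N), 2) = (-4 + 8/(4 + (-5 - 1*(-2))) + 2²)/6 = (-4 + 8/(4 + (-5 + 2)) + 4)/6 = (-4 + 8/(4 - 3) + 4)/6 = (-4 + 8/1 + 4)/6 = (-4 + 8*1 + 4)/6 = (-4 + 8 + 4)/6 = (⅙)*8 = 4/3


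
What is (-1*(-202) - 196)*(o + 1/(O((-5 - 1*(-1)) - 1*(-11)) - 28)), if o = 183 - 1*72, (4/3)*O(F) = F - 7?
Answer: 9321/14 ≈ 665.79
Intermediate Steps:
O(F) = -21/4 + 3*F/4 (O(F) = 3*(F - 7)/4 = 3*(-7 + F)/4 = -21/4 + 3*F/4)
o = 111 (o = 183 - 72 = 111)
(-1*(-202) - 196)*(o + 1/(O((-5 - 1*(-1)) - 1*(-11)) - 28)) = (-1*(-202) - 196)*(111 + 1/((-21/4 + 3*((-5 - 1*(-1)) - 1*(-11))/4) - 28)) = (202 - 196)*(111 + 1/((-21/4 + 3*((-5 + 1) + 11)/4) - 28)) = 6*(111 + 1/((-21/4 + 3*(-4 + 11)/4) - 28)) = 6*(111 + 1/((-21/4 + (¾)*7) - 28)) = 6*(111 + 1/((-21/4 + 21/4) - 28)) = 6*(111 + 1/(0 - 28)) = 6*(111 + 1/(-28)) = 6*(111 - 1/28) = 6*(3107/28) = 9321/14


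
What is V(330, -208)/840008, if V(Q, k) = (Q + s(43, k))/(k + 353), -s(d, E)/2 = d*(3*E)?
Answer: 26997/60900580 ≈ 0.00044330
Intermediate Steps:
s(d, E) = -6*E*d (s(d, E) = -2*d*3*E = -6*E*d)
V(Q, k) = (Q - 258*k)/(353 + k) (V(Q, k) = (Q - 6*k*43)/(k + 353) = (Q - 258*k)/(353 + k))
V(330, -208)/840008 = ((330 - 258*(-208))/(353 - 208))/840008 = ((330 + 53664)/145)*(1/840008) = ((1/145)*53994)*(1/840008) = (53994/145)*(1/840008) = 26997/60900580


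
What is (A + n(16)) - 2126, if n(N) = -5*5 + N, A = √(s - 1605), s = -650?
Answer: -2135 + I*√2255 ≈ -2135.0 + 47.487*I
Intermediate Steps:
A = I*√2255 (A = √(-650 - 1605) = √(-2255) = I*√2255 ≈ 47.487*I)
n(N) = -25 + N
(A + n(16)) - 2126 = (I*√2255 + (-25 + 16)) - 2126 = (I*√2255 - 9) - 2126 = (-9 + I*√2255) - 2126 = -2135 + I*√2255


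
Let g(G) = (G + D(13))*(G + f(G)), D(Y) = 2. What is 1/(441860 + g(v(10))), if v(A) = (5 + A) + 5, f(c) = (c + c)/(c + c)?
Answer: 1/442322 ≈ 2.2608e-6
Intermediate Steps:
f(c) = 1 (f(c) = (2*c)/((2*c)) = (2*c)*(1/(2*c)) = 1)
v(A) = 10 + A
g(G) = (1 + G)*(2 + G) (g(G) = (G + 2)*(G + 1) = (2 + G)*(1 + G) = (1 + G)*(2 + G))
1/(441860 + g(v(10))) = 1/(441860 + (2 + (10 + 10)² + 3*(10 + 10))) = 1/(441860 + (2 + 20² + 3*20)) = 1/(441860 + (2 + 400 + 60)) = 1/(441860 + 462) = 1/442322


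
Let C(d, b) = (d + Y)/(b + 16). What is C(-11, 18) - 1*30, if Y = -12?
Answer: -1043/34 ≈ -30.676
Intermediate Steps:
C(d, b) = (-12 + d)/(16 + b) (C(d, b) = (d - 12)/(b + 16) = (-12 + d)/(16 + b))
C(-11, 18) - 1*30 = (-12 - 11)/(16 + 18) - 1*30 = -23/34 - 30 = -1043/34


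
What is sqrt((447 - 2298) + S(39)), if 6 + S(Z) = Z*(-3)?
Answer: I*sqrt(1974) ≈ 44.43*I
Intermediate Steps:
S(Z) = -6 - 3*Z (S(Z) = -6 + Z*(-3) = -6 - 3*Z)
sqrt((447 - 2298) + S(39)) = sqrt((447 - 2298) + (-6 - 3*39)) = sqrt(-1851 + (-6 - 117)) = sqrt(-1851 - 123) = sqrt(-1974) = I*sqrt(1974)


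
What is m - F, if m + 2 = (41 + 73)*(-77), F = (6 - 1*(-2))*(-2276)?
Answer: 9428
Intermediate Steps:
F = -18208 (F = (6 + 2)*(-2276) = 8*(-2276) = -18208)
m = -8780 (m = -2 + (41 + 73)*(-77) = -2 + 114*(-77) = -2 - 8778 = -8780)
m - F = -8780 - 1*(-18208) = -8780 + 18208 = 9428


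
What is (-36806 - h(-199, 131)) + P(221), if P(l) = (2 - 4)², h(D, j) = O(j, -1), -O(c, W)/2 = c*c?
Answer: -2480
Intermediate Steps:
O(c, W) = -2*c² (O(c, W) = -2*c*c = -2*c²)
h(D, j) = -2*j²
P(l) = 4 (P(l) = (-2)² = 4)
(-36806 - h(-199, 131)) + P(221) = (-36806 - (-2)*131²) + 4 = (-36806 - (-2)*17161) + 4 = (-36806 - 1*(-34322)) + 4 = (-36806 + 34322) + 4 = -2484 + 4 = -2480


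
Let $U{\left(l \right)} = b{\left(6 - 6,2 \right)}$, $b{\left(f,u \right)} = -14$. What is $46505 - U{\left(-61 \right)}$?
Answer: $46519$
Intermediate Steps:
$U{\left(l \right)} = -14$
$46505 - U{\left(-61 \right)} = 46505 - -14 = 46505 + 14 = 46519$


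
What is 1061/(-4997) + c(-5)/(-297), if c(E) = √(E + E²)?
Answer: -1061/4997 - 2*√5/297 ≈ -0.22739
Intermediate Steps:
1061/(-4997) + c(-5)/(-297) = 1061/(-4997) + √(-5*(1 - 5))/(-297) = 1061*(-1/4997) + √(-5*(-4))*(-1/297) = -1061/4997 + √20*(-1/297) = -1061/4997 + (2*√5)*(-1/297) = -1061/4997 - 2*√5/297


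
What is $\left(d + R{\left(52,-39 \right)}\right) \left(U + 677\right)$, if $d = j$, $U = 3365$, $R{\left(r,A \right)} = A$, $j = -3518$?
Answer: $-14377394$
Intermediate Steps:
$d = -3518$
$\left(d + R{\left(52,-39 \right)}\right) \left(U + 677\right) = \left(-3518 - 39\right) \left(3365 + 677\right) = \left(-3557\right) 4042 = -14377394$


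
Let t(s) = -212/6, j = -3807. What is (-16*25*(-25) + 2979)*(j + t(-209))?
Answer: -149608933/3 ≈ -4.9870e+7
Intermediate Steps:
t(s) = -106/3 (t(s) = -212*⅙ = -106/3)
(-16*25*(-25) + 2979)*(j + t(-209)) = (-16*25*(-25) + 2979)*(-3807 - 106/3) = (-400*(-25) + 2979)*(-11527/3) = (10000 + 2979)*(-11527/3) = 12979*(-11527/3) = -149608933/3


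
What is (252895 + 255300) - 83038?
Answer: 425157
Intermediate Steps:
(252895 + 255300) - 83038 = 508195 - 83038 = 425157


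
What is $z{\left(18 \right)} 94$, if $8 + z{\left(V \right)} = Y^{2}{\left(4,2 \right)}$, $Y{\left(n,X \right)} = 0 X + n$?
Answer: $752$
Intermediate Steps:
$Y{\left(n,X \right)} = n$ ($Y{\left(n,X \right)} = 0 + n = n$)
$z{\left(V \right)} = 8$ ($z{\left(V \right)} = -8 + 4^{2} = -8 + 16 = 8$)
$z{\left(18 \right)} 94 = 8 \cdot 94 = 752$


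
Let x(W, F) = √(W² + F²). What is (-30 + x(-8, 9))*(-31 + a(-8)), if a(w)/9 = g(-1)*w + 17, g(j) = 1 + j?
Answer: -3660 + 122*√145 ≈ -2190.9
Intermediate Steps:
x(W, F) = √(F² + W²)
a(w) = 153 (a(w) = 9*((1 - 1)*w + 17) = 9*(0*w + 17) = 9*(0 + 17) = 9*17 = 153)
(-30 + x(-8, 9))*(-31 + a(-8)) = (-30 + √(9² + (-8)²))*(-31 + 153) = (-30 + √(81 + 64))*122 = (-30 + √145)*122 = -3660 + 122*√145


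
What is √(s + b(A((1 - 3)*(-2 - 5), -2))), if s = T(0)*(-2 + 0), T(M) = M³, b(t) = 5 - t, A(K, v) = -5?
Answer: √10 ≈ 3.1623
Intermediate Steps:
s = 0 (s = 0³*(-2 + 0) = 0*(-2) = 0)
√(s + b(A((1 - 3)*(-2 - 5), -2))) = √(0 + (5 - 1*(-5))) = √(0 + (5 + 5)) = √(0 + 10) = √10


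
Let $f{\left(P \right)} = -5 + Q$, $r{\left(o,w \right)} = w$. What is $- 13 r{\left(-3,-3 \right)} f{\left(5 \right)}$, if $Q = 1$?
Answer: $-156$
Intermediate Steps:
$f{\left(P \right)} = -4$ ($f{\left(P \right)} = -5 + 1 = -4$)
$- 13 r{\left(-3,-3 \right)} f{\left(5 \right)} = \left(-13\right) \left(-3\right) \left(-4\right) = 39 \left(-4\right) = -156$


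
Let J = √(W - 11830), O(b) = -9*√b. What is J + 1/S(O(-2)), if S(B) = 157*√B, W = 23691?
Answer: √11861 + 2^(¾)/(942*√(-I)) ≈ 108.91 + 0.0012624*I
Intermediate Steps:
J = √11861 (J = √(23691 - 11830) = √11861 ≈ 108.91)
J + 1/S(O(-2)) = √11861 + 1/(157*√(-9*I*√2)) = √11861 + 1/(157*(3*2^(¼)*√(-I))) = √11861 + 1/(471*2^(¼)*√(-I)) = √11861 + 2^(¾)/(942*√(-I))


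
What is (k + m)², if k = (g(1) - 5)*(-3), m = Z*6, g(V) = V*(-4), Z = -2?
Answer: 225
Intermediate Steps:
g(V) = -4*V
m = -12 (m = -2*6 = -12)
k = 27 (k = (-4*1 - 5)*(-3) = (-4 - 5)*(-3) = -9*(-3) = 27)
(k + m)² = (27 - 12)² = 15² = 225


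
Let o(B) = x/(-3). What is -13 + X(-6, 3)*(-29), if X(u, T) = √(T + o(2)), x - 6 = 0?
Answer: -42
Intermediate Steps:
x = 6 (x = 6 + 0 = 6)
o(B) = -2 (o(B) = 6/(-3) = 6*(-⅓) = -2)
X(u, T) = √(-2 + T) (X(u, T) = √(T - 2) = √(-2 + T))
-13 + X(-6, 3)*(-29) = -13 + √(-2 + 3)*(-29) = -13 + √1*(-29) = -13 + 1*(-29) = -13 - 29 = -42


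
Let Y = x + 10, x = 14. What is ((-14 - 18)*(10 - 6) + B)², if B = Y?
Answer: 10816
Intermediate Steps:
Y = 24 (Y = 14 + 10 = 24)
B = 24
((-14 - 18)*(10 - 6) + B)² = ((-14 - 18)*(10 - 6) + 24)² = (-32*4 + 24)² = (-128 + 24)² = (-104)² = 10816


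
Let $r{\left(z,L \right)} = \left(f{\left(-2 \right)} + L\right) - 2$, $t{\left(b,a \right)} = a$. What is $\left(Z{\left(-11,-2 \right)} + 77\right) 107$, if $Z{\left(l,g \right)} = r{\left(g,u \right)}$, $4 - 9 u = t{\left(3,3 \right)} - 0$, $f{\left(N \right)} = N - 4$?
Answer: $\frac{66554}{9} \approx 7394.9$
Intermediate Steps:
$f{\left(N \right)} = -4 + N$ ($f{\left(N \right)} = N - 4 = -4 + N$)
$u = \frac{1}{9}$ ($u = \frac{4}{9} - \frac{3 - 0}{9} = \frac{4}{9} - \frac{3 + 0}{9} = \frac{4}{9} - \frac{1}{3} = \frac{1}{9} \approx 0.11111$)
$r{\left(z,L \right)} = -8 + L$ ($r{\left(z,L \right)} = \left(\left(-4 - 2\right) + L\right) - 2 = \left(-6 + L\right) - 2 = -8 + L$)
$Z{\left(l,g \right)} = - \frac{71}{9}$ ($Z{\left(l,g \right)} = -8 + \frac{1}{9} = - \frac{71}{9}$)
$\left(Z{\left(-11,-2 \right)} + 77\right) 107 = \left(- \frac{71}{9} + 77\right) 107 = \frac{622}{9} \cdot 107 = \frac{66554}{9}$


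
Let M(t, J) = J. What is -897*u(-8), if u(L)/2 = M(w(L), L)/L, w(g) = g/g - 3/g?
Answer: -1794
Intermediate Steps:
w(g) = 1 - 3/g
u(L) = 2 (u(L) = 2*(L/L) = 2*1 = 2)
-897*u(-8) = -897*2 = -1794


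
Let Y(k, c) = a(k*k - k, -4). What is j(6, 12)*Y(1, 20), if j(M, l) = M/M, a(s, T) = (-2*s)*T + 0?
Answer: 0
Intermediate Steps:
a(s, T) = -2*T*s (a(s, T) = -2*T*s + 0 = -2*T*s)
j(M, l) = 1
Y(k, c) = -8*k + 8*k**2 (Y(k, c) = -2*(-4)*(k*k - k) = -2*(-4)*(k**2 - k) = -8*k + 8*k**2)
j(6, 12)*Y(1, 20) = 1*(8*1*(-1 + 1)) = 1*(8*1*0) = 1*0 = 0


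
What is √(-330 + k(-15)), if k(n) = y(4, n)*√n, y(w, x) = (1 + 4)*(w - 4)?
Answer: I*√330 ≈ 18.166*I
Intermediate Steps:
y(w, x) = -20 + 5*w (y(w, x) = 5*(-4 + w) = -20 + 5*w)
k(n) = 0 (k(n) = (-20 + 5*4)*√n = (-20 + 20)*√n = 0*√n = 0)
√(-330 + k(-15)) = √(-330 + 0) = √(-330) = I*√330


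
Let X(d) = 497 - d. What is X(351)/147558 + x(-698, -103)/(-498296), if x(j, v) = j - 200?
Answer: 51314575/18381890292 ≈ 0.0027916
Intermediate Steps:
x(j, v) = -200 + j
X(351)/147558 + x(-698, -103)/(-498296) = (497 - 1*351)/147558 + (-200 - 698)/(-498296) = (497 - 351)*(1/147558) - 898*(-1/498296) = 146*(1/147558) + 449/249148 = 73/73779 + 449/249148 = 51314575/18381890292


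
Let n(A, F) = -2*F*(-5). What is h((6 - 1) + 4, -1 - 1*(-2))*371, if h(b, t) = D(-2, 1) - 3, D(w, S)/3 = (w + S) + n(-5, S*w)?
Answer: -24486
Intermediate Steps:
n(A, F) = 10*F
D(w, S) = 3*S + 3*w + 30*S*w (D(w, S) = 3*((w + S) + 10*(S*w)) = 3*((S + w) + 10*S*w) = 3*(S + w + 10*S*w) = 3*S + 3*w + 30*S*w)
h(b, t) = -66 (h(b, t) = (3*1 + 3*(-2) + 30*1*(-2)) - 3 = (3 - 6 - 60) - 3 = -63 - 3 = -66)
h((6 - 1) + 4, -1 - 1*(-2))*371 = -66*371 = -24486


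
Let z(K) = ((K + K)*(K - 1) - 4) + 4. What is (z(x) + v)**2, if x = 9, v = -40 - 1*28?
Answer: 5776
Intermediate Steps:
v = -68 (v = -40 - 28 = -68)
z(K) = 2*K*(-1 + K) (z(K) = ((2*K)*(-1 + K) - 4) + 4 = (2*K*(-1 + K) - 4) + 4 = (-4 + 2*K*(-1 + K)) + 4 = 2*K*(-1 + K))
(z(x) + v)**2 = (2*9*(-1 + 9) - 68)**2 = (2*9*8 - 68)**2 = (144 - 68)**2 = 76**2 = 5776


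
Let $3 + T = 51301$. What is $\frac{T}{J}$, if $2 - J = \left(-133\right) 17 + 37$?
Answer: $\frac{25649}{1113} \approx 23.045$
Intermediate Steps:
$T = 51298$ ($T = -3 + 51301 = 51298$)
$J = 2226$ ($J = 2 - \left(\left(-133\right) 17 + 37\right) = 2 - \left(-2261 + 37\right) = 2 - -2224 = 2 + 2224 = 2226$)
$\frac{T}{J} = \frac{51298}{2226} = 51298 \cdot \frac{1}{2226} = \frac{25649}{1113}$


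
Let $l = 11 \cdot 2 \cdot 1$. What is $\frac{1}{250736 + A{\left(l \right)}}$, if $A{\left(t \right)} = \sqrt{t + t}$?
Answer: $\frac{62684}{15717135413} - \frac{\sqrt{11}}{31434270826} \approx 3.9882 \cdot 10^{-6}$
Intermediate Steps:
$l = 22$ ($l = 22 \cdot 1 = 22$)
$A{\left(t \right)} = \sqrt{2} \sqrt{t}$ ($A{\left(t \right)} = \sqrt{2 t} = \sqrt{2} \sqrt{t}$)
$\frac{1}{250736 + A{\left(l \right)}} = \frac{1}{250736 + \sqrt{2} \sqrt{22}} = \frac{1}{250736 + 2 \sqrt{11}}$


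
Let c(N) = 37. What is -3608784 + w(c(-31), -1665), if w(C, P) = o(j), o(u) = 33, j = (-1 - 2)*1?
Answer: -3608751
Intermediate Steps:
j = -3 (j = -3*1 = -3)
w(C, P) = 33
-3608784 + w(c(-31), -1665) = -3608784 + 33 = -3608751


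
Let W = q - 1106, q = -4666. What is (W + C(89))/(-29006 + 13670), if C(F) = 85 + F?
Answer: 311/852 ≈ 0.36502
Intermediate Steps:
W = -5772 (W = -4666 - 1106 = -5772)
(W + C(89))/(-29006 + 13670) = (-5772 + (85 + 89))/(-29006 + 13670) = (-5772 + 174)/(-15336) = -5598*(-1/15336) = 311/852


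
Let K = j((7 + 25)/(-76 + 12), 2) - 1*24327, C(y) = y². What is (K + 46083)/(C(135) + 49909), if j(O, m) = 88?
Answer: 10922/34067 ≈ 0.32060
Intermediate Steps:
K = -24239 (K = 88 - 1*24327 = 88 - 24327 = -24239)
(K + 46083)/(C(135) + 49909) = (-24239 + 46083)/(135² + 49909) = 21844/(18225 + 49909) = 21844/68134 = 21844*(1/68134) = 10922/34067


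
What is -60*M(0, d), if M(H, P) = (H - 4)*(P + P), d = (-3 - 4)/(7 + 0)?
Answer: -480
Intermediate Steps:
d = -1 (d = -7/7 = -7*⅐ = -1)
M(H, P) = 2*P*(-4 + H) (M(H, P) = (-4 + H)*(2*P) = 2*P*(-4 + H))
-60*M(0, d) = -120*(-1)*(-4 + 0) = -120*(-1)*(-4) = -60*8 = -480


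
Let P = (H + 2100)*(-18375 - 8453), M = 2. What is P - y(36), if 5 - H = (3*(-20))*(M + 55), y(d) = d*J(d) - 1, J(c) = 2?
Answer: -148224771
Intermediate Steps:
y(d) = -1 + 2*d (y(d) = d*2 - 1 = 2*d - 1 = -1 + 2*d)
H = 3425 (H = 5 - 3*(-20)*(2 + 55) = 5 - (-60)*57 = 5 - 1*(-3420) = 5 + 3420 = 3425)
P = -148224700 (P = (3425 + 2100)*(-18375 - 8453) = 5525*(-26828) = -148224700)
P - y(36) = -148224700 - (-1 + 2*36) = -148224700 - (-1 + 72) = -148224700 - 1*71 = -148224700 - 71 = -148224771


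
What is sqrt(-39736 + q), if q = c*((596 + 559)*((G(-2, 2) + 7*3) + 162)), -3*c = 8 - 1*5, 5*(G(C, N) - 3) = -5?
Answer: I*sqrt(253411) ≈ 503.4*I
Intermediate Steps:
G(C, N) = 2 (G(C, N) = 3 + (1/5)*(-5) = 3 - 1 = 2)
c = -1 (c = -(8 - 1*5)/3 = -(8 - 5)/3 = -1/3*3 = -1)
q = -213675 (q = -(596 + 559)*((2 + 7*3) + 162) = -1155*((2 + 21) + 162) = -1155*(23 + 162) = -1155*185 = -1*213675 = -213675)
sqrt(-39736 + q) = sqrt(-39736 - 213675) = sqrt(-253411) = I*sqrt(253411)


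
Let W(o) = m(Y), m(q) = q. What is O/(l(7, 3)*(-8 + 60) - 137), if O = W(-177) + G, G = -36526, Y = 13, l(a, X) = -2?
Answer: 36513/241 ≈ 151.51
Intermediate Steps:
W(o) = 13
O = -36513 (O = 13 - 36526 = -36513)
O/(l(7, 3)*(-8 + 60) - 137) = -36513/(-2*(-8 + 60) - 137) = -36513/(-2*52 - 137) = -36513/(-104 - 137) = -36513/(-241) = -36513*(-1/241) = 36513/241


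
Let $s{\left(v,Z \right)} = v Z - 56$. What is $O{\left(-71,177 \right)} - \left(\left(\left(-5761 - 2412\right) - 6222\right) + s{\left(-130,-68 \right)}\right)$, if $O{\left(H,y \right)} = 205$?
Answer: $5816$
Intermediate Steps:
$s{\left(v,Z \right)} = -56 + Z v$ ($s{\left(v,Z \right)} = Z v - 56 = -56 + Z v$)
$O{\left(-71,177 \right)} - \left(\left(\left(-5761 - 2412\right) - 6222\right) + s{\left(-130,-68 \right)}\right) = 205 - \left(\left(\left(-5761 - 2412\right) - 6222\right) - -8784\right) = 205 - \left(\left(-8173 - 6222\right) + \left(-56 + 8840\right)\right) = 205 - \left(-14395 + 8784\right) = 205 - -5611 = 205 + 5611 = 5816$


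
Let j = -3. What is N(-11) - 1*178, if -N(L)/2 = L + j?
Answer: -150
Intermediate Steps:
N(L) = 6 - 2*L (N(L) = -2*(L - 3) = -2*(-3 + L) = 6 - 2*L)
N(-11) - 1*178 = (6 - 2*(-11)) - 1*178 = (6 + 22) - 178 = 28 - 178 = -150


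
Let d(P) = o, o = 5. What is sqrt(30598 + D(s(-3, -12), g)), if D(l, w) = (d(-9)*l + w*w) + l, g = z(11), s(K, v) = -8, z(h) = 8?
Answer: sqrt(30614) ≈ 174.97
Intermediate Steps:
g = 8
d(P) = 5
D(l, w) = w**2 + 6*l (D(l, w) = (5*l + w*w) + l = (5*l + w**2) + l = (w**2 + 5*l) + l = w**2 + 6*l)
sqrt(30598 + D(s(-3, -12), g)) = sqrt(30598 + (8**2 + 6*(-8))) = sqrt(30598 + (64 - 48)) = sqrt(30598 + 16) = sqrt(30614)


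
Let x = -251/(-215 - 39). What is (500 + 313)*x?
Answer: 204063/254 ≈ 803.40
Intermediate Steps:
x = 251/254 (x = -251/(-254) = -251*(-1/254) = 251/254 ≈ 0.98819)
(500 + 313)*x = (500 + 313)*(251/254) = 813*(251/254) = 204063/254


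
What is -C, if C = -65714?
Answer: 65714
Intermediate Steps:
-C = -1*(-65714) = 65714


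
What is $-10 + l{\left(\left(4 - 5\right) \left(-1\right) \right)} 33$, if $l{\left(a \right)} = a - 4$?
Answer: $-109$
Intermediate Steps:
$l{\left(a \right)} = -4 + a$
$-10 + l{\left(\left(4 - 5\right) \left(-1\right) \right)} 33 = -10 + \left(-4 + \left(4 - 5\right) \left(-1\right)\right) 33 = -10 + \left(-4 - -1\right) 33 = -10 + \left(-4 + 1\right) 33 = -10 - 99 = -109$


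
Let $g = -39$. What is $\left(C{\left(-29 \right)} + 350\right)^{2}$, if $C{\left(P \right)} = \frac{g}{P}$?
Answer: $\frac{103815721}{841} \approx 1.2344 \cdot 10^{5}$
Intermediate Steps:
$C{\left(P \right)} = - \frac{39}{P}$
$\left(C{\left(-29 \right)} + 350\right)^{2} = \left(- \frac{39}{-29} + 350\right)^{2} = \left(\left(-39\right) \left(- \frac{1}{29}\right) + 350\right)^{2} = \left(\frac{39}{29} + 350\right)^{2} = \left(\frac{10189}{29}\right)^{2} = \frac{103815721}{841}$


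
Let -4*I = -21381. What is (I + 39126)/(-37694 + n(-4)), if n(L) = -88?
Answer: -19765/16792 ≈ -1.1770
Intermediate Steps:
I = 21381/4 (I = -1/4*(-21381) = 21381/4 ≈ 5345.3)
(I + 39126)/(-37694 + n(-4)) = (21381/4 + 39126)/(-37694 - 88) = (177885/4)/(-37782) = (177885/4)*(-1/37782) = -19765/16792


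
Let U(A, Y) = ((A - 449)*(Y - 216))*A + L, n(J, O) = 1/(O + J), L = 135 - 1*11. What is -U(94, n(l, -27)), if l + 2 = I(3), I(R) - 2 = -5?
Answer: -115345389/16 ≈ -7.2091e+6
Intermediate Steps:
I(R) = -3 (I(R) = 2 - 5 = -3)
l = -5 (l = -2 - 3 = -5)
L = 124 (L = 135 - 11 = 124)
n(J, O) = 1/(J + O)
U(A, Y) = 124 + A*(-449 + A)*(-216 + Y) (U(A, Y) = ((A - 449)*(Y - 216))*A + 124 = ((-449 + A)*(-216 + Y))*A + 124 = A*(-449 + A)*(-216 + Y) + 124 = 124 + A*(-449 + A)*(-216 + Y))
-U(94, n(l, -27)) = -(124 - 216*94² + 96984*94 + 94²/(-5 - 27) - 449*94/(-5 - 27)) = -(124 - 216*8836 + 9116496 + 8836/(-32) - 449*94/(-32)) = -(124 - 1908576 + 9116496 - 1/32*8836 - 449*94*(-1/32)) = -(124 - 1908576 + 9116496 - 2209/8 + 21103/16) = -1*115345389/16 = -115345389/16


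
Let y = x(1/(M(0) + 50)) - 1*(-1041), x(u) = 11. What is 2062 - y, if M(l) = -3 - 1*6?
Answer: 1010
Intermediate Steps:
M(l) = -9 (M(l) = -3 - 6 = -9)
y = 1052 (y = 11 - 1*(-1041) = 11 + 1041 = 1052)
2062 - y = 2062 - 1*1052 = 2062 - 1052 = 1010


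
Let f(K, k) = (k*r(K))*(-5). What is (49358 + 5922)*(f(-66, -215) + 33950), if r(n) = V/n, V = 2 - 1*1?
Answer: 61903235000/33 ≈ 1.8759e+9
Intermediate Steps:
V = 1 (V = 2 - 1 = 1)
r(n) = 1/n
f(K, k) = -5*k/K (f(K, k) = (k/K)*(-5) = -5*k/K)
(49358 + 5922)*(f(-66, -215) + 33950) = (49358 + 5922)*(-5*(-215)/(-66) + 33950) = 55280*(-5*(-215)*(-1/66) + 33950) = 55280*(-1075/66 + 33950) = 55280*(2239625/66) = 61903235000/33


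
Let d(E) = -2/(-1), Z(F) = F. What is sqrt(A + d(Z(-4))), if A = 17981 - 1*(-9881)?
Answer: 18*sqrt(86) ≈ 166.93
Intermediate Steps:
A = 27862 (A = 17981 + 9881 = 27862)
d(E) = 2 (d(E) = -1*(-2) = 2)
sqrt(A + d(Z(-4))) = sqrt(27862 + 2) = sqrt(27864) = 18*sqrt(86)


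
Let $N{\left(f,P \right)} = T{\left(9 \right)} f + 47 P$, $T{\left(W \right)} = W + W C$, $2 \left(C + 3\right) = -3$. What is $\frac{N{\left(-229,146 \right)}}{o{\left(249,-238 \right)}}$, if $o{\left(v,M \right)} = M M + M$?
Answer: $\frac{28151}{112812} \approx 0.24954$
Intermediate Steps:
$C = - \frac{9}{2}$ ($C = -3 + \frac{1}{2} \left(-3\right) = -3 - \frac{3}{2} = - \frac{9}{2} \approx -4.5$)
$T{\left(W \right)} = - \frac{7 W}{2}$ ($T{\left(W \right)} = W + W \left(- \frac{9}{2}\right) = W - \frac{9 W}{2} = - \frac{7 W}{2}$)
$N{\left(f,P \right)} = 47 P - \frac{63 f}{2}$ ($N{\left(f,P \right)} = \left(- \frac{7}{2}\right) 9 f + 47 P = - \frac{63 f}{2} + 47 P = 47 P - \frac{63 f}{2}$)
$o{\left(v,M \right)} = M + M^{2}$ ($o{\left(v,M \right)} = M^{2} + M = M + M^{2}$)
$\frac{N{\left(-229,146 \right)}}{o{\left(249,-238 \right)}} = \frac{47 \cdot 146 - - \frac{14427}{2}}{\left(-238\right) \left(1 - 238\right)} = \frac{6862 + \frac{14427}{2}}{\left(-238\right) \left(-237\right)} = \frac{28151}{2 \cdot 56406} = \frac{28151}{2} \cdot \frac{1}{56406} = \frac{28151}{112812}$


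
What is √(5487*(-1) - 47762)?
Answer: I*√53249 ≈ 230.76*I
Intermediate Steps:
√(5487*(-1) - 47762) = √(-5487 - 47762) = √(-53249) = I*√53249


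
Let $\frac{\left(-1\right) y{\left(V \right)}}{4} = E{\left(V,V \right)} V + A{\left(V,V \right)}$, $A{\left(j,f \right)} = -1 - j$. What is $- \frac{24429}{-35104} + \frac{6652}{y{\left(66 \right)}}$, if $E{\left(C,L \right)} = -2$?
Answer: $\frac{63239323}{6985696} \approx 9.0527$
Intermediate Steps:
$y{\left(V \right)} = 4 + 12 V$ ($y{\left(V \right)} = - 4 \left(- 2 V - \left(1 + V\right)\right) = - 4 \left(-1 - 3 V\right) = 4 + 12 V$)
$- \frac{24429}{-35104} + \frac{6652}{y{\left(66 \right)}} = - \frac{24429}{-35104} + \frac{6652}{4 + 12 \cdot 66} = \left(-24429\right) \left(- \frac{1}{35104}\right) + \frac{6652}{4 + 792} = \frac{24429}{35104} + \frac{6652}{796} = \frac{24429}{35104} + 6652 \cdot \frac{1}{796} = \frac{24429}{35104} + \frac{1663}{199} = \frac{63239323}{6985696}$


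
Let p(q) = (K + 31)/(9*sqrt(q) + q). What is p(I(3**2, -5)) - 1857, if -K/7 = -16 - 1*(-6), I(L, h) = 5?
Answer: -141233/76 + 909*sqrt(5)/380 ≈ -1853.0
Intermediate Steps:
K = 70 (K = -7*(-16 - 1*(-6)) = -7*(-16 + 6) = -7*(-10) = 70)
p(q) = 101/(q + 9*sqrt(q)) (p(q) = (70 + 31)/(9*sqrt(q) + q) = 101/(q + 9*sqrt(q)))
p(I(3**2, -5)) - 1857 = 101/(5 + 9*sqrt(5)) - 1857 = -1857 + 101/(5 + 9*sqrt(5))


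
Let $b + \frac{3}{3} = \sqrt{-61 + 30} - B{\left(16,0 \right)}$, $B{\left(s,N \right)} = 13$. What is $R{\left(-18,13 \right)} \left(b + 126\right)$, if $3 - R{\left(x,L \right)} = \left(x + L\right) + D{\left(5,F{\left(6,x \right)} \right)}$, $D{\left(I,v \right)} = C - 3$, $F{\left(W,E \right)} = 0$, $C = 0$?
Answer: $1232 + 11 i \sqrt{31} \approx 1232.0 + 61.245 i$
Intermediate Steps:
$D{\left(I,v \right)} = -3$ ($D{\left(I,v \right)} = 0 - 3 = -3$)
$R{\left(x,L \right)} = 6 - L - x$ ($R{\left(x,L \right)} = 3 - \left(\left(x + L\right) - 3\right) = 3 - \left(\left(L + x\right) - 3\right) = 3 - \left(-3 + L + x\right) = 6 - L - x$)
$b = -14 + i \sqrt{31}$ ($b = -1 + \left(\sqrt{-61 + 30} - 13\right) = -1 - \left(13 - \sqrt{-31}\right) = -1 - \left(13 - i \sqrt{31}\right) = -14 + i \sqrt{31} \approx -14.0 + 5.5678 i$)
$R{\left(-18,13 \right)} \left(b + 126\right) = \left(6 - 13 - -18\right) \left(\left(-14 + i \sqrt{31}\right) + 126\right) = \left(6 - 13 + 18\right) \left(112 + i \sqrt{31}\right) = 11 \left(112 + i \sqrt{31}\right) = 1232 + 11 i \sqrt{31}$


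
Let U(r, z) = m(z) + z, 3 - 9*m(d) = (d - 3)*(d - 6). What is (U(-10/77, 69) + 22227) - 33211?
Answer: -34130/3 ≈ -11377.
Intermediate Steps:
m(d) = ⅓ - (-6 + d)*(-3 + d)/9 (m(d) = ⅓ - (d - 3)*(d - 6)/9 = ⅓ - (-3 + d)*(-6 + d)/9 = ⅓ - (-6 + d)*(-3 + d)/9)
U(r, z) = -5/3 + 2*z - z²/9 (U(r, z) = (-5/3 + z - z²/9) + z = -5/3 + 2*z - z²/9)
(U(-10/77, 69) + 22227) - 33211 = ((-5/3 + 2*69 - ⅑*69²) + 22227) - 33211 = ((-5/3 + 138 - ⅑*4761) + 22227) - 33211 = ((-5/3 + 138 - 529) + 22227) - 33211 = (-1178/3 + 22227) - 33211 = 65503/3 - 33211 = -34130/3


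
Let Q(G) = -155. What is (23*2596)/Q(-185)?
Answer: -59708/155 ≈ -385.21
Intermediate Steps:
(23*2596)/Q(-185) = (23*2596)/(-155) = 59708*(-1/155) = -59708/155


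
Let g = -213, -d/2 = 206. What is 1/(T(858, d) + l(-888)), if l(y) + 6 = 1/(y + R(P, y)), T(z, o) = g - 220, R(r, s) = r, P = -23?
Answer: -911/399930 ≈ -0.0022779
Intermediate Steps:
d = -412 (d = -2*206 = -412)
T(z, o) = -433 (T(z, o) = -213 - 220 = -433)
l(y) = -6 + 1/(-23 + y) (l(y) = -6 + 1/(y - 23) = -6 + 1/(-23 + y))
1/(T(858, d) + l(-888)) = 1/(-433 + (139 - 6*(-888))/(-23 - 888)) = 1/(-433 + (139 + 5328)/(-911)) = 1/(-433 - 1/911*5467) = 1/(-433 - 5467/911) = 1/(-399930/911) = -911/399930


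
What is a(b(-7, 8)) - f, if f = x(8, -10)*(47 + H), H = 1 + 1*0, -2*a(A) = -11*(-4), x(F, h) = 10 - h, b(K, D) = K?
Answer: -982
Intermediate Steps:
a(A) = -22 (a(A) = -(-11)*(-4)/2 = -1/2*44 = -22)
H = 1 (H = 1 + 0 = 1)
f = 960 (f = (10 - 1*(-10))*(47 + 1) = (10 + 10)*48 = 20*48 = 960)
a(b(-7, 8)) - f = -22 - 1*960 = -22 - 960 = -982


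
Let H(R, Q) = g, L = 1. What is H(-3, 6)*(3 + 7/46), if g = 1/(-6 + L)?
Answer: -29/46 ≈ -0.63043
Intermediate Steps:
g = -1/5 (g = 1/(-6 + 1) = 1/(-5) = -1/5 ≈ -0.20000)
H(R, Q) = -1/5
H(-3, 6)*(3 + 7/46) = -(3 + 7/46)/5 = -1/5*145/46 = -29/46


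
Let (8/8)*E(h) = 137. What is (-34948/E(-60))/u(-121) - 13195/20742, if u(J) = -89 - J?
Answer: -97842287/11366616 ≈ -8.6079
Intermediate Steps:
E(h) = 137
(-34948/E(-60))/u(-121) - 13195/20742 = (-34948/137)/(-89 - 1*(-121)) - 13195/20742 = (-34948*1/137)/(-89 + 121) - 13195*1/20742 = -34948/137/32 - 13195/20742 = -34948/137*1/32 - 13195/20742 = -8737/1096 - 13195/20742 = -97842287/11366616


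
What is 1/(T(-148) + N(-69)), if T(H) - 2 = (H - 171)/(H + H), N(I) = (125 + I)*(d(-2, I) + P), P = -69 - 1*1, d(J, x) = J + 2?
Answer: -296/1159409 ≈ -0.00025530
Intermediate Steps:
d(J, x) = 2 + J
P = -70 (P = -69 - 1 = -70)
N(I) = -8750 - 70*I (N(I) = (125 + I)*((2 - 2) - 70) = (125 + I)*(0 - 70) = (125 + I)*(-70) = -8750 - 70*I)
T(H) = 2 + (-171 + H)/(2*H) (T(H) = 2 + (H - 171)/(H + H) = 2 + (-171 + H)/((2*H)) = 2 + (-171 + H)*(1/(2*H)) = 2 + (-171 + H)/(2*H))
1/(T(-148) + N(-69)) = 1/((1/2)*(-171 + 5*(-148))/(-148) + (-8750 - 70*(-69))) = 1/((1/2)*(-1/148)*(-171 - 740) + (-8750 + 4830)) = 1/((1/2)*(-1/148)*(-911) - 3920) = 1/(911/296 - 3920) = 1/(-1159409/296) = -296/1159409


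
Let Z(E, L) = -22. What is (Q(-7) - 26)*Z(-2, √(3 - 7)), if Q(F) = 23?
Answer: 66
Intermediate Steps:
(Q(-7) - 26)*Z(-2, √(3 - 7)) = (23 - 26)*(-22) = -3*(-22) = 66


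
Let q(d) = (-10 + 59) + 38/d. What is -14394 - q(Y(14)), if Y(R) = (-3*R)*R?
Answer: -4246223/294 ≈ -14443.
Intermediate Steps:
Y(R) = -3*R²
q(d) = 49 + 38/d
-14394 - q(Y(14)) = -14394 - (49 + 38/((-3*14²))) = -14394 - (49 + 38/((-3*196))) = -14394 - (49 + 38/(-588)) = -14394 - (49 + 38*(-1/588)) = -14394 - (49 - 19/294) = -14394 - 1*14387/294 = -14394 - 14387/294 = -4246223/294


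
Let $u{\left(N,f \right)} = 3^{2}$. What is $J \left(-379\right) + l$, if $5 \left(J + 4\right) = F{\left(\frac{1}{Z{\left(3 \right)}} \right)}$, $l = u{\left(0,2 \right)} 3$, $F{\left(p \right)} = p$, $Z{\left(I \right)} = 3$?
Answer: $\frac{22766}{15} \approx 1517.7$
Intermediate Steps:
$u{\left(N,f \right)} = 9$
$l = 27$ ($l = 9 \cdot 3 = 27$)
$J = - \frac{59}{15}$ ($J = -4 + \frac{1}{5 \cdot 3} = -4 + \frac{1}{5} \cdot \frac{1}{3} = -4 + \frac{1}{15} = - \frac{59}{15} \approx -3.9333$)
$J \left(-379\right) + l = \left(- \frac{59}{15}\right) \left(-379\right) + 27 = \frac{22361}{15} + 27 = \frac{22766}{15}$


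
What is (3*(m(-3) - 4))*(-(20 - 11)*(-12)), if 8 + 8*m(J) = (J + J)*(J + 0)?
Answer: -891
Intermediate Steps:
m(J) = -1 + J²/4 (m(J) = -1 + ((J + J)*(J + 0))/8 = -1 + ((2*J)*J)/8 = -1 + (2*J²)/8 = -1 + J²/4)
(3*(m(-3) - 4))*(-(20 - 11)*(-12)) = (3*((-1 + (¼)*(-3)²) - 4))*(-(20 - 11)*(-12)) = (3*((-1 + (¼)*9) - 4))*(-9*(-12)) = (3*((-1 + 9/4) - 4))*(-1*(-108)) = (3*(5/4 - 4))*108 = (3*(-11/4))*108 = -33/4*108 = -891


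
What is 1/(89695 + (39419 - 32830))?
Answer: 1/96284 ≈ 1.0386e-5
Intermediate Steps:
1/(89695 + (39419 - 32830)) = 1/(89695 + 6589) = 1/96284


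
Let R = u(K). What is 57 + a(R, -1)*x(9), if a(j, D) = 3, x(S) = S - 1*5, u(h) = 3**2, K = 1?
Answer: 69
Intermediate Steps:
u(h) = 9
R = 9
x(S) = -5 + S (x(S) = S - 5 = -5 + S)
57 + a(R, -1)*x(9) = 57 + 3*(-5 + 9) = 57 + 3*4 = 57 + 12 = 69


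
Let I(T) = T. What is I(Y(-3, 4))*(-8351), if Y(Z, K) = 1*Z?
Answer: 25053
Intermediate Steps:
Y(Z, K) = Z
I(Y(-3, 4))*(-8351) = -3*(-8351) = 25053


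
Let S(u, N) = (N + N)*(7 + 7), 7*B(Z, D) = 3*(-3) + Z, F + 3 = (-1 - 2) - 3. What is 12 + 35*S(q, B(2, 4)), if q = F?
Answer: -968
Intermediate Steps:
F = -9 (F = -3 + ((-1 - 2) - 3) = -3 + (-3 - 3) = -3 - 6 = -9)
B(Z, D) = -9/7 + Z/7 (B(Z, D) = (3*(-3) + Z)/7 = (-9 + Z)/7 = -9/7 + Z/7)
q = -9
S(u, N) = 28*N (S(u, N) = (2*N)*14 = 28*N)
12 + 35*S(q, B(2, 4)) = 12 + 35*(28*(-9/7 + (1/7)*2)) = 12 + 35*(28*(-9/7 + 2/7)) = 12 + 35*(28*(-1)) = 12 + 35*(-28) = 12 - 980 = -968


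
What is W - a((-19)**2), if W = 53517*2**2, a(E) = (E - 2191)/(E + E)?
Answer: 77279463/361 ≈ 2.1407e+5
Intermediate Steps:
a(E) = (-2191 + E)/(2*E) (a(E) = (-2191 + E)/((2*E)) = (-2191 + E)*(1/(2*E)) = (-2191 + E)/(2*E))
W = 214068 (W = 53517*4 = 214068)
W - a((-19)**2) = 214068 - (-2191 + (-19)**2)/(2*((-19)**2)) = 214068 - (-2191 + 361)/(2*361) = 214068 - (-1830)/(2*361) = 214068 - 1*(-915/361) = 214068 + 915/361 = 77279463/361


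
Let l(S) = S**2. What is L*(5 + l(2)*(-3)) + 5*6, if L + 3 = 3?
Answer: 30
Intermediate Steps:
L = 0 (L = -3 + 3 = 0)
L*(5 + l(2)*(-3)) + 5*6 = 0*(5 + 2**2*(-3)) + 5*6 = 0*(5 + 4*(-3)) + 30 = 0*(5 - 12) + 30 = 0*(-7) + 30 = 0 + 30 = 30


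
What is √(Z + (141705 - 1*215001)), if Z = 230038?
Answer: √156742 ≈ 395.91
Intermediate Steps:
√(Z + (141705 - 1*215001)) = √(230038 + (141705 - 1*215001)) = √(230038 + (141705 - 215001)) = √(230038 - 73296) = √156742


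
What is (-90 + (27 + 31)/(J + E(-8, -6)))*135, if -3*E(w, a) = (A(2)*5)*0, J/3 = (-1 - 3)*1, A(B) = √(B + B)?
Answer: -25605/2 ≈ -12803.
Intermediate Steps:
A(B) = √2*√B (A(B) = √(2*B) = √2*√B)
J = -12 (J = 3*((-1 - 3)*1) = 3*(-4*1) = 3*(-4) = -12)
E(w, a) = 0 (E(w, a) = -(√2*√2)*5*0/3 = -2*5*0/3 = -10*0/3 = -⅓*0 = 0)
(-90 + (27 + 31)/(J + E(-8, -6)))*135 = (-90 + (27 + 31)/(-12 + 0))*135 = (-90 + 58/(-12))*135 = (-90 + 58*(-1/12))*135 = (-90 - 29/6)*135 = -569/6*135 = -25605/2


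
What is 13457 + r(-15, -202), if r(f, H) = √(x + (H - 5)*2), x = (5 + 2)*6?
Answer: 13457 + 2*I*√93 ≈ 13457.0 + 19.287*I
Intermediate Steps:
x = 42 (x = 7*6 = 42)
r(f, H) = √(32 + 2*H) (r(f, H) = √(42 + (H - 5)*2) = √(42 + (-5 + H)*2) = √(42 + (-10 + 2*H)) = √(32 + 2*H))
13457 + r(-15, -202) = 13457 + √(32 + 2*(-202)) = 13457 + √(32 - 404) = 13457 + √(-372) = 13457 + 2*I*√93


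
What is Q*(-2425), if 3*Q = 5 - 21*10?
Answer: 497125/3 ≈ 1.6571e+5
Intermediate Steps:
Q = -205/3 (Q = (5 - 21*10)/3 = (5 - 210)/3 = (⅓)*(-205) = -205/3 ≈ -68.333)
Q*(-2425) = -205/3*(-2425) = 497125/3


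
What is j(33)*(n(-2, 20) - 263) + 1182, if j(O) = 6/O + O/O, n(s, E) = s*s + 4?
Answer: 9687/11 ≈ 880.64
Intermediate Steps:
n(s, E) = 4 + s² (n(s, E) = s² + 4 = 4 + s²)
j(O) = 1 + 6/O (j(O) = 6/O + 1 = 1 + 6/O)
j(33)*(n(-2, 20) - 263) + 1182 = ((6 + 33)/33)*((4 + (-2)²) - 263) + 1182 = ((1/33)*39)*((4 + 4) - 263) + 1182 = 13*(8 - 263)/11 + 1182 = (13/11)*(-255) + 1182 = -3315/11 + 1182 = 9687/11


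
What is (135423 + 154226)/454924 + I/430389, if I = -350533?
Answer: -34804131031/195794285436 ≈ -0.17776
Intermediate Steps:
(135423 + 154226)/454924 + I/430389 = (135423 + 154226)/454924 - 350533/430389 = 289649*(1/454924) - 350533*1/430389 = 289649/454924 - 350533/430389 = -34804131031/195794285436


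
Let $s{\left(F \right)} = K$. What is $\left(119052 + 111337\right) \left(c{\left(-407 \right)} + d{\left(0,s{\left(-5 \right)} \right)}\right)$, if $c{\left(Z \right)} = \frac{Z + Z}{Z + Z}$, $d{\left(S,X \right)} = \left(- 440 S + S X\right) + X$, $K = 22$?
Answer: $5298947$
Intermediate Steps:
$s{\left(F \right)} = 22$
$d{\left(S,X \right)} = X - 440 S + S X$
$c{\left(Z \right)} = 1$ ($c{\left(Z \right)} = \frac{2 Z}{2 Z} = 2 Z \frac{1}{2 Z} = 1$)
$\left(119052 + 111337\right) \left(c{\left(-407 \right)} + d{\left(0,s{\left(-5 \right)} \right)}\right) = \left(119052 + 111337\right) \left(1 + \left(22 - 0 + 0 \cdot 22\right)\right) = 230389 \left(1 + \left(22 + 0 + 0\right)\right) = 230389 \left(1 + 22\right) = 230389 \cdot 23 = 5298947$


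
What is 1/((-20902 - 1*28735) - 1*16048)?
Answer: -1/65685 ≈ -1.5224e-5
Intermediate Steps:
1/((-20902 - 1*28735) - 1*16048) = 1/((-20902 - 28735) - 16048) = 1/(-49637 - 16048) = 1/(-65685) = -1/65685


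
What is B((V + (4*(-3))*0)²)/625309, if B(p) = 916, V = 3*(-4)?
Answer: 916/625309 ≈ 0.0014649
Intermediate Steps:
V = -12
B((V + (4*(-3))*0)²)/625309 = 916/625309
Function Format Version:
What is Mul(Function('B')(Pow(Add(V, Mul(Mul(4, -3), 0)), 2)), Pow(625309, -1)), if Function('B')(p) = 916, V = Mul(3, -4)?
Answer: Rational(916, 625309) ≈ 0.0014649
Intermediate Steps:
V = -12
Mul(Function('B')(Pow(Add(V, Mul(Mul(4, -3), 0)), 2)), Pow(625309, -1)) = Mul(916, Pow(625309, -1)) = Mul(916, Rational(1, 625309)) = Rational(916, 625309)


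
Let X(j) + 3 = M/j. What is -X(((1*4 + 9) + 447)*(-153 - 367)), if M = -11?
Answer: 717589/239200 ≈ 3.0000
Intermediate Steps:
X(j) = -3 - 11/j
-X(((1*4 + 9) + 447)*(-153 - 367)) = -(-3 - 11*1/((-153 - 367)*((1*4 + 9) + 447))) = -(-3 - 11*(-1/(520*((4 + 9) + 447)))) = -(-3 - 11*(-1/(520*(13 + 447)))) = -(-3 - 11/(460*(-520))) = -(-3 - 11/(-239200)) = -(-3 - 11*(-1/239200)) = -(-3 + 11/239200) = -1*(-717589/239200) = 717589/239200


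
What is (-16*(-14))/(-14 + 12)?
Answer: -112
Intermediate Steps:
(-16*(-14))/(-14 + 12) = 224/(-2) = 224*(-1/2) = -112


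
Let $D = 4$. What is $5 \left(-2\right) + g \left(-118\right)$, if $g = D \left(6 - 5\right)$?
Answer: $-482$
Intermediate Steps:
$g = 4$ ($g = 4 \left(6 - 5\right) = 4 \cdot 1 = 4$)
$5 \left(-2\right) + g \left(-118\right) = 5 \left(-2\right) + 4 \left(-118\right) = -10 - 472 = -482$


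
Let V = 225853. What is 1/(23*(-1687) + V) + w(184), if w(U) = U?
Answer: 34417569/187052 ≈ 184.00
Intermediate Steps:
1/(23*(-1687) + V) + w(184) = 1/(23*(-1687) + 225853) + 184 = 1/(-38801 + 225853) + 184 = 1/187052 + 184 = 34417569/187052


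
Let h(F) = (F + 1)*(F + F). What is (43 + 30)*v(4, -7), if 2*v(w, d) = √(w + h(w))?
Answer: 73*√11 ≈ 242.11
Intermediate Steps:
h(F) = 2*F*(1 + F) (h(F) = (1 + F)*(2*F) = 2*F*(1 + F))
v(w, d) = √(w + 2*w*(1 + w))/2
(43 + 30)*v(4, -7) = (43 + 30)*(√(4*(3 + 2*4))/2) = 73*(√(4*(3 + 8))/2) = 73*(√(4*11)/2) = 73*(√44/2) = 73*((2*√11)/2) = 73*√11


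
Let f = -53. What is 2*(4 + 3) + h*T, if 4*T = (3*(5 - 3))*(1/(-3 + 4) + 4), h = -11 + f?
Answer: -466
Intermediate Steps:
h = -64 (h = -11 - 53 = -64)
T = 15/2 (T = ((3*(5 - 3))*(1/(-3 + 4) + 4))/4 = ((3*2)*(1/1 + 4))/4 = (6*(1 + 4))/4 = (6*5)/4 = (¼)*30 = 15/2 ≈ 7.5000)
2*(4 + 3) + h*T = 2*(4 + 3) - 64*15/2 = 2*7 - 480 = 14 - 480 = -466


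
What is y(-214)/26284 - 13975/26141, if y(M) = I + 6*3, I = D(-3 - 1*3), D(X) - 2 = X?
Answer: -183476463/343545022 ≈ -0.53407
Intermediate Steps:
D(X) = 2 + X
I = -4 (I = 2 + (-3 - 1*3) = 2 + (-3 - 3) = 2 - 6 = -4)
y(M) = 14 (y(M) = -4 + 6*3 = -4 + 18 = 14)
y(-214)/26284 - 13975/26141 = 14/26284 - 13975/26141 = 14*(1/26284) - 13975*1/26141 = 7/13142 - 13975/26141 = -183476463/343545022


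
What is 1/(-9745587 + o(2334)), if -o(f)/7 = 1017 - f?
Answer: -1/9736368 ≈ -1.0271e-7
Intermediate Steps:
o(f) = -7119 + 7*f (o(f) = -7*(1017 - f) = -7119 + 7*f)
1/(-9745587 + o(2334)) = 1/(-9745587 + (-7119 + 7*2334)) = 1/(-9745587 + (-7119 + 16338)) = 1/(-9745587 + 9219) = 1/(-9736368) = -1/9736368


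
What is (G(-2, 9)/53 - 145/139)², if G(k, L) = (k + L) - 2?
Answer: 48860100/54272689 ≈ 0.90027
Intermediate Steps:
G(k, L) = -2 + L + k (G(k, L) = (L + k) - 2 = -2 + L + k)
(G(-2, 9)/53 - 145/139)² = ((-2 + 9 - 2)/53 - 145/139)² = (5*(1/53) - 145*1/139)² = (5/53 - 145/139)² = (-6990/7367)² = 48860100/54272689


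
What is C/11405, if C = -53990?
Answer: -10798/2281 ≈ -4.7339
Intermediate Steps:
C/11405 = -53990/11405 = -53990*1/11405 = -10798/2281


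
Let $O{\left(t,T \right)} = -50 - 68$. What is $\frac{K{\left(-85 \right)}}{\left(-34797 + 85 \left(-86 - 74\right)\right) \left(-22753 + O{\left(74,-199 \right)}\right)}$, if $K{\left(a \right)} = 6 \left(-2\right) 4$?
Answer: $- \frac{48}{1106887787} \approx -4.3365 \cdot 10^{-8}$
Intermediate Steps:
$O{\left(t,T \right)} = -118$ ($O{\left(t,T \right)} = -50 - 68 = -118$)
$K{\left(a \right)} = -48$ ($K{\left(a \right)} = \left(-12\right) 4 = -48$)
$\frac{K{\left(-85 \right)}}{\left(-34797 + 85 \left(-86 - 74\right)\right) \left(-22753 + O{\left(74,-199 \right)}\right)} = - \frac{48}{\left(-34797 + 85 \left(-86 - 74\right)\right) \left(-22753 - 118\right)} = - \frac{48}{\left(-34797 + 85 \left(-160\right)\right) \left(-22871\right)} = - \frac{48}{\left(-34797 - 13600\right) \left(-22871\right)} = - \frac{48}{\left(-48397\right) \left(-22871\right)} = - \frac{48}{1106887787}$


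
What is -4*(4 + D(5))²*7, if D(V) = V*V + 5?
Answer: -32368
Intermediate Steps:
D(V) = 5 + V² (D(V) = V² + 5 = 5 + V²)
-4*(4 + D(5))²*7 = -4*(4 + (5 + 5²))²*7 = -4*(4 + (5 + 25))²*7 = -4*(4 + 30)²*7 = -4*34²*7 = -4*1156*7 = -4624*7 = -32368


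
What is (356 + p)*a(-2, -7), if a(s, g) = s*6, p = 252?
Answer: -7296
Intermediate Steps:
a(s, g) = 6*s
(356 + p)*a(-2, -7) = (356 + 252)*(6*(-2)) = 608*(-12) = -7296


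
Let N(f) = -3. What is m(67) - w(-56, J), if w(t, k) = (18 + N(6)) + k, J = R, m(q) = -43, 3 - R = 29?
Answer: -32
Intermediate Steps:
R = -26 (R = 3 - 1*29 = 3 - 29 = -26)
J = -26
w(t, k) = 15 + k (w(t, k) = (18 - 3) + k = 15 + k)
m(67) - w(-56, J) = -43 - (15 - 26) = -43 - 1*(-11) = -43 + 11 = -32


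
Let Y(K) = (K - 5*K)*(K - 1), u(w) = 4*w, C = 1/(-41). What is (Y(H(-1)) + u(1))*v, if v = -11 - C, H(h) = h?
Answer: 1800/41 ≈ 43.902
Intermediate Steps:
C = -1/41 ≈ -0.024390
v = -450/41 (v = -11 - 1*(-1/41) = -11 + 1/41 = -450/41 ≈ -10.976)
Y(K) = -4*K*(-1 + K) (Y(K) = (-4*K)*(-1 + K) = -4*K*(-1 + K))
(Y(H(-1)) + u(1))*v = (4*(-1)*(1 - 1*(-1)) + 4*1)*(-450/41) = (4*(-1)*(1 + 1) + 4)*(-450/41) = (4*(-1)*2 + 4)*(-450/41) = (-8 + 4)*(-450/41) = -4*(-450/41) = 1800/41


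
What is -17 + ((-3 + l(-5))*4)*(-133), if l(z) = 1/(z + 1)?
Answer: 1712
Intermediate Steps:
l(z) = 1/(1 + z)
-17 + ((-3 + l(-5))*4)*(-133) = -17 + ((-3 + 1/(1 - 5))*4)*(-133) = -17 + ((-3 + 1/(-4))*4)*(-133) = -17 + ((-3 - ¼)*4)*(-133) = -17 - 13/4*4*(-133) = -17 - 13*(-133) = -17 + 1729 = 1712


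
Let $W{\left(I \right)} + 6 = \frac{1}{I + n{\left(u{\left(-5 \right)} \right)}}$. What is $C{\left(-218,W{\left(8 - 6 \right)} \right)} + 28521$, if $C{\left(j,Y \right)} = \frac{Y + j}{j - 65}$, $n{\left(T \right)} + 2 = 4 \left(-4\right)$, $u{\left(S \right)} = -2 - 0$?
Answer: $\frac{129146673}{4528} \approx 28522.0$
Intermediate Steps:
$u{\left(S \right)} = -2$ ($u{\left(S \right)} = -2 + 0 = -2$)
$n{\left(T \right)} = -18$ ($n{\left(T \right)} = -2 + 4 \left(-4\right) = -2 - 16 = -18$)
$W{\left(I \right)} = -6 + \frac{1}{-18 + I}$ ($W{\left(I \right)} = -6 + \frac{1}{I - 18} = -6 + \frac{1}{-18 + I}$)
$C{\left(j,Y \right)} = \frac{Y + j}{-65 + j}$
$C{\left(-218,W{\left(8 - 6 \right)} \right)} + 28521 = \frac{\frac{109 - 6 \left(8 - 6\right)}{-18 + \left(8 - 6\right)} - 218}{-65 - 218} + 28521 = \frac{\frac{109 - 12}{-18 + 2} - 218}{-283} + 28521 = - \frac{\frac{109 - 12}{-16} - 218}{283} + 28521 = - \frac{\left(- \frac{1}{16}\right) 97 - 218}{283} + 28521 = - \frac{- \frac{97}{16} - 218}{283} + 28521 = \left(- \frac{1}{283}\right) \left(- \frac{3585}{16}\right) + 28521 = \frac{3585}{4528} + 28521 = \frac{129146673}{4528}$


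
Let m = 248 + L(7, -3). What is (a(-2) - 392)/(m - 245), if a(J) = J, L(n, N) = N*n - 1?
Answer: 394/19 ≈ 20.737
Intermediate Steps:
L(n, N) = -1 + N*n
m = 226 (m = 248 + (-1 - 3*7) = 248 + (-1 - 21) = 248 - 22 = 226)
(a(-2) - 392)/(m - 245) = (-2 - 392)/(226 - 245) = -394/(-19) = -394*(-1/19) = 394/19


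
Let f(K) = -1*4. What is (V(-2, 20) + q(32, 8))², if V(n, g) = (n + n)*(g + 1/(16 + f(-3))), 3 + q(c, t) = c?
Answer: 23716/9 ≈ 2635.1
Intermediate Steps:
f(K) = -4
q(c, t) = -3 + c
V(n, g) = 2*n*(1/12 + g) (V(n, g) = (n + n)*(g + 1/(16 - 4)) = (2*n)*(g + 1/12) = (2*n)*(1/12 + g) = 2*n*(1/12 + g))
(V(-2, 20) + q(32, 8))² = ((⅙)*(-2)*(1 + 12*20) + (-3 + 32))² = ((⅙)*(-2)*(1 + 240) + 29)² = ((⅙)*(-2)*241 + 29)² = (-241/3 + 29)² = (-154/3)² = 23716/9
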